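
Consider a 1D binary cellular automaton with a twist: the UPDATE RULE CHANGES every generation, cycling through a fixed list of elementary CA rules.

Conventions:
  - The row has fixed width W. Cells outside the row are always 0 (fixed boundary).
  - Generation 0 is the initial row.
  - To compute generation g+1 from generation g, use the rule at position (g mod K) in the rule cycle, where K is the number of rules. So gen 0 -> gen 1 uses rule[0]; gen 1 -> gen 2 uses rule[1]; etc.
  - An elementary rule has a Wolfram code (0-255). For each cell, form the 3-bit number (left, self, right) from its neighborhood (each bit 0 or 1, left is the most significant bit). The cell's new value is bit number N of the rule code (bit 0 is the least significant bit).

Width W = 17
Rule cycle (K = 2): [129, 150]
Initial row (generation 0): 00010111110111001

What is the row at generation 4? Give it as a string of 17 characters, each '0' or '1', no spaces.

Gen 0: 00010111110111001
Gen 1 (rule 129): 11000011100010000
Gen 2 (rule 150): 00100101010111000
Gen 3 (rule 129): 10000000000010011
Gen 4 (rule 150): 11000000000111100

Answer: 11000000000111100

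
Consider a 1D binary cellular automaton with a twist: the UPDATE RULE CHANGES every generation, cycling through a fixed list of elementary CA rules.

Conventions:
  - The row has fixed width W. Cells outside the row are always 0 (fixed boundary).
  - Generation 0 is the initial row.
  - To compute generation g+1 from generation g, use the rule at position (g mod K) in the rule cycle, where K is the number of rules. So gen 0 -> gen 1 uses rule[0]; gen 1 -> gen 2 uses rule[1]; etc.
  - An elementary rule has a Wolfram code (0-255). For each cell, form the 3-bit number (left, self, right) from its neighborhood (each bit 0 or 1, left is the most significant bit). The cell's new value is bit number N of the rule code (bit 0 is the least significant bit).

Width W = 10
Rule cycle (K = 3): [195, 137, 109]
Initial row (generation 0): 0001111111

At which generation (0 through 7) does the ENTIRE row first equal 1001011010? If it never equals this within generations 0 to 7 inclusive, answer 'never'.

Gen 0: 0001111111
Gen 1 (rule 195): 1110111111
Gen 2 (rule 137): 1100111110
Gen 3 (rule 109): 1100100010
Gen 4 (rule 195): 0101001100
Gen 5 (rule 137): 0000001001
Gen 6 (rule 109): 1111101001
Gen 7 (rule 195): 0111100010

Answer: never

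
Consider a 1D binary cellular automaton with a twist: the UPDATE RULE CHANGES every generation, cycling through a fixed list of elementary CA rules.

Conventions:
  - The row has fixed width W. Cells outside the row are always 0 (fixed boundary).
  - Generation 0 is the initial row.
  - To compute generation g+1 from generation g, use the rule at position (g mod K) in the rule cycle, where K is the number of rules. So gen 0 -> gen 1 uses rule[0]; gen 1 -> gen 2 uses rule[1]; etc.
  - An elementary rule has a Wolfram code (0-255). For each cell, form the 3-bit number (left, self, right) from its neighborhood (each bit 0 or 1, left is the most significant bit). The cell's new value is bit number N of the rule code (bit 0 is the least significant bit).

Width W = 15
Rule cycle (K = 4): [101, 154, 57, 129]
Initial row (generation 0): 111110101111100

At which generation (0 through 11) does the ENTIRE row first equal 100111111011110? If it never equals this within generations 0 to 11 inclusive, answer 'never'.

Answer: never

Derivation:
Gen 0: 111110101111100
Gen 1 (rule 101): 000011110000101
Gen 2 (rule 154): 000111101001000
Gen 3 (rule 57): 110100010100111
Gen 4 (rule 129): 000001000000010
Gen 5 (rule 101): 111101011111010
Gen 6 (rule 154): 111000011110001
Gen 7 (rule 57): 100111010001100
Gen 8 (rule 129): 000010000100001
Gen 9 (rule 101): 111010110101101
Gen 10 (rule 154): 110000100001000
Gen 11 (rule 57): 101110011100111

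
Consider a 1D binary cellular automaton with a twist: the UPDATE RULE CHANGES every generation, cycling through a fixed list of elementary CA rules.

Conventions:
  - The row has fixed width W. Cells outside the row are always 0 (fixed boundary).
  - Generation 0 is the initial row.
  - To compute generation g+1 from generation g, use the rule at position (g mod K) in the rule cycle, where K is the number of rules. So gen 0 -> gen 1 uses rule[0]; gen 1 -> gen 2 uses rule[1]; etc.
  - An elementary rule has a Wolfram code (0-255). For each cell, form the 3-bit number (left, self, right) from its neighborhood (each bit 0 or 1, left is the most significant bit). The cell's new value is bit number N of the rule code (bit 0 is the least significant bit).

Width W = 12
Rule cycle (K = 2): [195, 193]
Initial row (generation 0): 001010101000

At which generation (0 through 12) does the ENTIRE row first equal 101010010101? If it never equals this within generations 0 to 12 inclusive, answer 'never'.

Gen 0: 001010101000
Gen 1 (rule 195): 110000000011
Gen 2 (rule 193): 010111111001
Gen 3 (rule 195): 100011111010
Gen 4 (rule 193): 001001111000
Gen 5 (rule 195): 110010111011
Gen 6 (rule 193): 010000011001
Gen 7 (rule 195): 100111101010
Gen 8 (rule 193): 000011100000
Gen 9 (rule 195): 111101101111
Gen 10 (rule 193): 011100100111
Gen 11 (rule 195): 101101001011
Gen 12 (rule 193): 000100000001

Answer: never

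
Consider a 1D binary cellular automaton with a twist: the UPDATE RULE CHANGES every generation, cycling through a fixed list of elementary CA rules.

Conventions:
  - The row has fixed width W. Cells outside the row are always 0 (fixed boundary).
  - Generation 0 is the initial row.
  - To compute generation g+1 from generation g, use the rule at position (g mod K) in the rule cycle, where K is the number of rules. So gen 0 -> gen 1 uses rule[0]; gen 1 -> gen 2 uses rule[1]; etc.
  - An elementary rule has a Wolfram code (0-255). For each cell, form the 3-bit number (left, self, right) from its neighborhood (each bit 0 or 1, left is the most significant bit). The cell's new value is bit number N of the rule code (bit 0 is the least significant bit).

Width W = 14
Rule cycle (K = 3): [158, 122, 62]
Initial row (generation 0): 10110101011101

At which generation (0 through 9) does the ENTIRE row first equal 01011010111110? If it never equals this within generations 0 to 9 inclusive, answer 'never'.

Gen 0: 10110101011101
Gen 1 (rule 158): 10100101011001
Gen 2 (rule 122): 01011010111110
Gen 3 (rule 62): 11110111100001
Gen 4 (rule 158): 11100111010011
Gen 5 (rule 122): 10111101101111
Gen 6 (rule 62): 11100011011000
Gen 7 (rule 158): 11010110010100
Gen 8 (rule 122): 11101111101010
Gen 9 (rule 62): 10011000011111

Answer: 2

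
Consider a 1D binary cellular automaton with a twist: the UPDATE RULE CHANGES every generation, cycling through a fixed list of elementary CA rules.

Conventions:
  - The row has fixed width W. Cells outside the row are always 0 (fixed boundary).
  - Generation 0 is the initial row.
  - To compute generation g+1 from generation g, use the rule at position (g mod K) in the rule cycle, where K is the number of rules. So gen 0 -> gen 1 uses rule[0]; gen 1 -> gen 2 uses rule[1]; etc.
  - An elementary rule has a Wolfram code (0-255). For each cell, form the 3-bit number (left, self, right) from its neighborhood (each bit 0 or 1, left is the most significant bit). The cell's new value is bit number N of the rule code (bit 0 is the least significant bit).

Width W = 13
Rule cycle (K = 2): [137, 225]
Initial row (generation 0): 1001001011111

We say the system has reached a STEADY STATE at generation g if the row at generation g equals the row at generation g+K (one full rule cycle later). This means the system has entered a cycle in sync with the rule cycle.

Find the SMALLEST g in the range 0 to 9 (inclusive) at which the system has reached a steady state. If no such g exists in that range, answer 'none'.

Answer: none

Derivation:
Gen 0: 1001001011111
Gen 1 (rule 137): 0000000011110
Gen 2 (rule 225): 1111111001110
Gen 3 (rule 137): 1111110001100
Gen 4 (rule 225): 0111110100101
Gen 5 (rule 137): 0111100000000
Gen 6 (rule 225): 0011101111111
Gen 7 (rule 137): 1011001111110
Gen 8 (rule 225): 0101000111110
Gen 9 (rule 137): 0000010111100
Gen 10 (rule 225): 1111001011101
Gen 11 (rule 137): 1110000011000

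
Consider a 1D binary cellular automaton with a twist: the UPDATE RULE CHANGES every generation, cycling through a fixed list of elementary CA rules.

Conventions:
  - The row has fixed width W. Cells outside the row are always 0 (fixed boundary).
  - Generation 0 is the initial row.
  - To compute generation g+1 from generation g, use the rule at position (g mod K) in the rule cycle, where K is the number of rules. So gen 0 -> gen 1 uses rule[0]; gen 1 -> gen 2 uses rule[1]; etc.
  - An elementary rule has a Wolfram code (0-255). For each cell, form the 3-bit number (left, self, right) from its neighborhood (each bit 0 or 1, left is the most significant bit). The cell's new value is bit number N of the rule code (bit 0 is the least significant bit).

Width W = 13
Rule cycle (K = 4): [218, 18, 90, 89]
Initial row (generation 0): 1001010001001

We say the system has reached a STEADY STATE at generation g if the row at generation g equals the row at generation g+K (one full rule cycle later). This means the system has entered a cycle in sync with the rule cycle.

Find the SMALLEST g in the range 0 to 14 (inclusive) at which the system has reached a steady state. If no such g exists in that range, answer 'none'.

Gen 0: 1001010001001
Gen 1 (rule 218): 0110001010110
Gen 2 (rule 18): 1001010000001
Gen 3 (rule 90): 0110001000010
Gen 4 (rule 89): 0111100111001
Gen 5 (rule 218): 1111111111110
Gen 6 (rule 18): 0000000000001
Gen 7 (rule 90): 0000000000010
Gen 8 (rule 89): 1111111111001
Gen 9 (rule 218): 1111111111110
Gen 10 (rule 18): 0000000000001
Gen 11 (rule 90): 0000000000010
Gen 12 (rule 89): 1111111111001
Gen 13 (rule 218): 1111111111110
Gen 14 (rule 18): 0000000000001
Gen 15 (rule 90): 0000000000010
Gen 16 (rule 89): 1111111111001
Gen 17 (rule 218): 1111111111110
Gen 18 (rule 18): 0000000000001

Answer: 5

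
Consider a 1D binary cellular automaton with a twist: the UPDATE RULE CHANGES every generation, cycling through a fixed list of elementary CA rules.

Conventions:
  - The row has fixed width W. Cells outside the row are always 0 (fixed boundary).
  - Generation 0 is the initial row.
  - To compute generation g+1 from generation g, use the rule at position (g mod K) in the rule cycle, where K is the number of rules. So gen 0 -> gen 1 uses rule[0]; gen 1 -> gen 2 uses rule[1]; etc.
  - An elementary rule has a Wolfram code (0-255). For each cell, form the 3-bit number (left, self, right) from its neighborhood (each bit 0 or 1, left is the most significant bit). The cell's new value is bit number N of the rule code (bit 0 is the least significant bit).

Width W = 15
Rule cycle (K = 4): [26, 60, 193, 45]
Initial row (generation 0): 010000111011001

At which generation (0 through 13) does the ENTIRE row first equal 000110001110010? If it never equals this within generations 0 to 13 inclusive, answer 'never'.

Gen 0: 010000111011001
Gen 1 (rule 26): 101001100010110
Gen 2 (rule 60): 111101010011101
Gen 3 (rule 193): 011100000001100
Gen 4 (rule 45): 010001111101001
Gen 5 (rule 26): 101011000000110
Gen 6 (rule 60): 111110100000101
Gen 7 (rule 193): 011110001110000
Gen 8 (rule 45): 010000101000111
Gen 9 (rule 26): 101001000101100
Gen 10 (rule 60): 111101100111010
Gen 11 (rule 193): 011100100011000
Gen 12 (rule 45): 010000101010011
Gen 13 (rule 26): 101001000001110

Answer: never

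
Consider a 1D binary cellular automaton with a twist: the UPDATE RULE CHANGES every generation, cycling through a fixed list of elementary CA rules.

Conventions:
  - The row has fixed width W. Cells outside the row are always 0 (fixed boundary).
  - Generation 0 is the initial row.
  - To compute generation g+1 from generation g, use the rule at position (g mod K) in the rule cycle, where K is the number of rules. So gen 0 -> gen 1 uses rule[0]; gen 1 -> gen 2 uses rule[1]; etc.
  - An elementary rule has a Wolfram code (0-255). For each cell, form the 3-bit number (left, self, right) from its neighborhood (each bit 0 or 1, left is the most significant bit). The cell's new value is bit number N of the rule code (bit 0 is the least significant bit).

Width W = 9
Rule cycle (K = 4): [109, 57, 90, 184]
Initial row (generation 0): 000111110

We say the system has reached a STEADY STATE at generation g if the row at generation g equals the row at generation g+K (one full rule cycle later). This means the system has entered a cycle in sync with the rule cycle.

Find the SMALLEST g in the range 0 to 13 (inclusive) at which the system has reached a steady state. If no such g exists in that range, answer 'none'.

Answer: none

Derivation:
Gen 0: 000111110
Gen 1 (rule 109): 110100010
Gen 2 (rule 57): 101011001
Gen 3 (rule 90): 000011110
Gen 4 (rule 184): 000011101
Gen 5 (rule 109): 111010111
Gen 6 (rule 57): 100101100
Gen 7 (rule 90): 011001110
Gen 8 (rule 184): 010101101
Gen 9 (rule 109): 011111111
Gen 10 (rule 57): 010000000
Gen 11 (rule 90): 101000000
Gen 12 (rule 184): 010100000
Gen 13 (rule 109): 011101111
Gen 14 (rule 57): 010011000
Gen 15 (rule 90): 101111100
Gen 16 (rule 184): 011111010
Gen 17 (rule 109): 010001110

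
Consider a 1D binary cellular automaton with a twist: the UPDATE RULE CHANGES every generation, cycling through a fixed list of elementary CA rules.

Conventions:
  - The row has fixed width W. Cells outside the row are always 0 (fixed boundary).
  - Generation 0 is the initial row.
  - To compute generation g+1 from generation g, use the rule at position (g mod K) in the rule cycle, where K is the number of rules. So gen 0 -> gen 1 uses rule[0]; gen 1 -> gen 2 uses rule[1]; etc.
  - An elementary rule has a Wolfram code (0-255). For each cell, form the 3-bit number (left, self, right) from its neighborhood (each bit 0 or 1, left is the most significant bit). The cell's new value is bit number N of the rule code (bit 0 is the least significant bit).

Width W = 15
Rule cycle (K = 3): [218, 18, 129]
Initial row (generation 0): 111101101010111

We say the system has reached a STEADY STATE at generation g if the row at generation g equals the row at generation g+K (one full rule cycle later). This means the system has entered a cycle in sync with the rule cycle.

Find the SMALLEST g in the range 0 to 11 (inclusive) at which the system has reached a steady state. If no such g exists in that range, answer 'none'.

Answer: 5

Derivation:
Gen 0: 111101101010111
Gen 1 (rule 218): 111101100000111
Gen 2 (rule 18): 000000010001000
Gen 3 (rule 129): 111111000100011
Gen 4 (rule 218): 111111101010111
Gen 5 (rule 18): 000000000000000
Gen 6 (rule 129): 111111111111111
Gen 7 (rule 218): 111111111111111
Gen 8 (rule 18): 000000000000000
Gen 9 (rule 129): 111111111111111
Gen 10 (rule 218): 111111111111111
Gen 11 (rule 18): 000000000000000
Gen 12 (rule 129): 111111111111111
Gen 13 (rule 218): 111111111111111
Gen 14 (rule 18): 000000000000000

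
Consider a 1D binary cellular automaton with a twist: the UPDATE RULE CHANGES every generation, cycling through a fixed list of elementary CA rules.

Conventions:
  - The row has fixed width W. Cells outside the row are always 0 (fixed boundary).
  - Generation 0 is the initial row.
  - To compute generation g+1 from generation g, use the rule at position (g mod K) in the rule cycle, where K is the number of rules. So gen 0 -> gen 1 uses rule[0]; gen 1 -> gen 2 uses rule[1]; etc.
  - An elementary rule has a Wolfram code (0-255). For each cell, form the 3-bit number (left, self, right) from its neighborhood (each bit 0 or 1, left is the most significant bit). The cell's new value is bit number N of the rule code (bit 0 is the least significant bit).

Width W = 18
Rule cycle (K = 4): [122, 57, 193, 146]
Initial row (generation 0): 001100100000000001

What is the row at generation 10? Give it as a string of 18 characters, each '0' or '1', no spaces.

Gen 0: 001100100000000001
Gen 1 (rule 122): 011111010000000010
Gen 2 (rule 57): 010000101111111001
Gen 3 (rule 193): 000110000111111000
Gen 4 (rule 146): 001001001011110100
Gen 5 (rule 122): 010110110110011010
Gen 6 (rule 57): 001101101101010101
Gen 7 (rule 193): 100100100100000000
Gen 8 (rule 146): 011011011010000000
Gen 9 (rule 122): 111111111101000000
Gen 10 (rule 57): 100000000010111111

Answer: 100000000010111111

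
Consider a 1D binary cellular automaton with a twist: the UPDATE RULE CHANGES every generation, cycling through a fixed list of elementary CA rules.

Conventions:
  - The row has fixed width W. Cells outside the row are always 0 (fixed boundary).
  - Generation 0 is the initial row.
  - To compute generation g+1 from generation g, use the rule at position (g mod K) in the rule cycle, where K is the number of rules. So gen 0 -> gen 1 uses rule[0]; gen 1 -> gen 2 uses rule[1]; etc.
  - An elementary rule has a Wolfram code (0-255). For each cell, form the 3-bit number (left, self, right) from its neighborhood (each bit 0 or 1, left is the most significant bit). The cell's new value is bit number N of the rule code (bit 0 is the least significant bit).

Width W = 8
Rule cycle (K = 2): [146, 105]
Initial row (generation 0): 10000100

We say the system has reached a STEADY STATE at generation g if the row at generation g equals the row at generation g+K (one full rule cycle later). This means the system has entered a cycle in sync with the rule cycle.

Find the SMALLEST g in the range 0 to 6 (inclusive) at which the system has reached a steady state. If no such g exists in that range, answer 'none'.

Gen 0: 10000100
Gen 1 (rule 146): 01001010
Gen 2 (rule 105): 00000100
Gen 3 (rule 146): 00001010
Gen 4 (rule 105): 11100100
Gen 5 (rule 146): 01011010
Gen 6 (rule 105): 00111100
Gen 7 (rule 146): 01011010
Gen 8 (rule 105): 00111100

Answer: 5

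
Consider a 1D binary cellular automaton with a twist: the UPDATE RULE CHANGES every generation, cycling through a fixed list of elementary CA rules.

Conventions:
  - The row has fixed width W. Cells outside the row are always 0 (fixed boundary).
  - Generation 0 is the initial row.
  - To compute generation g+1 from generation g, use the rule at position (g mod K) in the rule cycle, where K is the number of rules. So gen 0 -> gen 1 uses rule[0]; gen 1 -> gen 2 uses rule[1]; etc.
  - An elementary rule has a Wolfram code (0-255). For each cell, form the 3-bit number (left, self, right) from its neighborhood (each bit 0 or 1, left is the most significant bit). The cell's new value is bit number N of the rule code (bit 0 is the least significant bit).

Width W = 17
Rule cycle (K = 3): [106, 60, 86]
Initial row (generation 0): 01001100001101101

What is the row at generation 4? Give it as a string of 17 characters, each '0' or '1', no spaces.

Answer: 10110000001000111

Derivation:
Gen 0: 01001100001101101
Gen 1 (rule 106): 10011100011111110
Gen 2 (rule 60): 11010010010000001
Gen 3 (rule 86): 01011111111000011
Gen 4 (rule 106): 10110000001000111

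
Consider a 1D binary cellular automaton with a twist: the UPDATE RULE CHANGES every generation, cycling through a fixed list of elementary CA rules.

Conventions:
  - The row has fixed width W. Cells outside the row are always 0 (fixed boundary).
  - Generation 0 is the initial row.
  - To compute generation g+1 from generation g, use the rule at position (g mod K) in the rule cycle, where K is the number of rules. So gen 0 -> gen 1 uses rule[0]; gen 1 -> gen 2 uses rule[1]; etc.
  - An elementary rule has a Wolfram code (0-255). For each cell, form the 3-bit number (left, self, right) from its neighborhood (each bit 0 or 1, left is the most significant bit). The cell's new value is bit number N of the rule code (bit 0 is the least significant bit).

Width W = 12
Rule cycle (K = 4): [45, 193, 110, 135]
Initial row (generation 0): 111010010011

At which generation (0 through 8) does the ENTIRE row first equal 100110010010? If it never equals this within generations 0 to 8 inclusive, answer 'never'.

Gen 0: 111010010011
Gen 1 (rule 45): 100110010010
Gen 2 (rule 193): 000010000000
Gen 3 (rule 110): 000110000000
Gen 4 (rule 135): 111000111111
Gen 5 (rule 45): 100010100000
Gen 6 (rule 193): 001000001111
Gen 7 (rule 110): 011000011001
Gen 8 (rule 135): 100011100011

Answer: 1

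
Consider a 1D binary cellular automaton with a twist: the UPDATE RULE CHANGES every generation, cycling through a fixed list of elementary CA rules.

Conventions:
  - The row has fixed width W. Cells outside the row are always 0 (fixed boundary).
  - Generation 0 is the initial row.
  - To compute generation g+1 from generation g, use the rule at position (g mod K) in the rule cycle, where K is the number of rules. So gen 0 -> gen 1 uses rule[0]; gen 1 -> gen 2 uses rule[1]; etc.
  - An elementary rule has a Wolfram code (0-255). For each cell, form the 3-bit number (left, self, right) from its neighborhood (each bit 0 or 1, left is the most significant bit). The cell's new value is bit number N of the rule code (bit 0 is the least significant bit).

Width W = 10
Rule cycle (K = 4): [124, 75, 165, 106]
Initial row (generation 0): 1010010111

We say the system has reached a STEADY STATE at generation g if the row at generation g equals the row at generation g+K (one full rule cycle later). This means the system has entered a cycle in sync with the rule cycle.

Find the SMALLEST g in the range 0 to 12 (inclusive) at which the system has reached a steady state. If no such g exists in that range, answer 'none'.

Answer: 12

Derivation:
Gen 0: 1010010111
Gen 1 (rule 124): 1111011101
Gen 2 (rule 75): 1001010100
Gen 3 (rule 165): 1001111101
Gen 4 (rule 106): 0011000110
Gen 5 (rule 124): 0011100111
Gen 6 (rule 75): 1110101101
Gen 7 (rule 165): 0101110011
Gen 8 (rule 106): 1011010111
Gen 9 (rule 124): 1111111101
Gen 10 (rule 75): 1000000100
Gen 11 (rule 165): 1011110101
Gen 12 (rule 106): 0110011010
Gen 13 (rule 124): 0111011111
Gen 14 (rule 75): 1101010001
Gen 15 (rule 165): 0011110101
Gen 16 (rule 106): 0110011010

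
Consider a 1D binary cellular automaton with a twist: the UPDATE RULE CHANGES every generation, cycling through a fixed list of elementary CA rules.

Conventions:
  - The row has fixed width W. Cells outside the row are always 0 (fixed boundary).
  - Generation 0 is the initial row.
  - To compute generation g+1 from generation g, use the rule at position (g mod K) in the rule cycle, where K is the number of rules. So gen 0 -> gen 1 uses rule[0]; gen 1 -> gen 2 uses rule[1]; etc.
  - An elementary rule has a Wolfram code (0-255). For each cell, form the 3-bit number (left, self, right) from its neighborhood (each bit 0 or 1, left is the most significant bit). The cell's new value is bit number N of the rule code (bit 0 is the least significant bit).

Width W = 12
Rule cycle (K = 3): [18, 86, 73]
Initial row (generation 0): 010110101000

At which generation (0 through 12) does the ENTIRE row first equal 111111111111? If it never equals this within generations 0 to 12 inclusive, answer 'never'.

Answer: 9

Derivation:
Gen 0: 010110101000
Gen 1 (rule 18): 100000000100
Gen 2 (rule 86): 110000001110
Gen 3 (rule 73): 110111101010
Gen 4 (rule 18): 000000000001
Gen 5 (rule 86): 000000000011
Gen 6 (rule 73): 111111111011
Gen 7 (rule 18): 000000000000
Gen 8 (rule 86): 000000000000
Gen 9 (rule 73): 111111111111
Gen 10 (rule 18): 000000000000
Gen 11 (rule 86): 000000000000
Gen 12 (rule 73): 111111111111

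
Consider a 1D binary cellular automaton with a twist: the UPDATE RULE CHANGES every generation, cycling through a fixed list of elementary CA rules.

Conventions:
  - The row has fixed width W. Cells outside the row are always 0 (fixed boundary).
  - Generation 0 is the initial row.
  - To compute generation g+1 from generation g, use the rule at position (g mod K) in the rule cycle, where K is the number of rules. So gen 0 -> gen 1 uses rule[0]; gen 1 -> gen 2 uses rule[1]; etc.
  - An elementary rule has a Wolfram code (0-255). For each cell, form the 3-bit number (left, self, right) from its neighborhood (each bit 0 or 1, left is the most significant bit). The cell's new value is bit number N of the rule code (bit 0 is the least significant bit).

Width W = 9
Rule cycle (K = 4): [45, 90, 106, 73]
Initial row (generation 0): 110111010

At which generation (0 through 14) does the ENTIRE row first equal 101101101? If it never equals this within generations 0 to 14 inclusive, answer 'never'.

Gen 0: 110111010
Gen 1 (rule 45): 101100110
Gen 2 (rule 90): 001111111
Gen 3 (rule 106): 011000001
Gen 4 (rule 73): 011011100
Gen 5 (rule 45): 010110001
Gen 6 (rule 90): 100111010
Gen 7 (rule 106): 001101100
Gen 8 (rule 73): 101101101
Gen 9 (rule 45): 111011011
Gen 10 (rule 90): 101011011
Gen 11 (rule 106): 010111111
Gen 12 (rule 73): 000100001
Gen 13 (rule 45): 110101101
Gen 14 (rule 90): 110001100

Answer: 8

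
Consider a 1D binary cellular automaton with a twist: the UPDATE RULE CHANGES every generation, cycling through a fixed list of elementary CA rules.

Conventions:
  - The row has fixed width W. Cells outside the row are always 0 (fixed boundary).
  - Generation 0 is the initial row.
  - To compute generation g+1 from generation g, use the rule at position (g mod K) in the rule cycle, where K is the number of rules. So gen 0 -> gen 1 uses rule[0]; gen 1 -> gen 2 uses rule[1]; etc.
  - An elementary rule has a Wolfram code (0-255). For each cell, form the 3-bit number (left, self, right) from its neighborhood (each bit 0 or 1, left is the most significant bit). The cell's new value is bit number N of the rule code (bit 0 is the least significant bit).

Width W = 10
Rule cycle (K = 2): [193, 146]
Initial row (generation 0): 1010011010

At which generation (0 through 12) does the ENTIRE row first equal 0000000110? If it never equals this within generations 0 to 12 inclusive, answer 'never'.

Gen 0: 1010011010
Gen 1 (rule 193): 0000001000
Gen 2 (rule 146): 0000010100
Gen 3 (rule 193): 1111000001
Gen 4 (rule 146): 0110100010
Gen 5 (rule 193): 0010001000
Gen 6 (rule 146): 0101010100
Gen 7 (rule 193): 0000000001
Gen 8 (rule 146): 0000000010
Gen 9 (rule 193): 1111111000
Gen 10 (rule 146): 0111110100
Gen 11 (rule 193): 0011110001
Gen 12 (rule 146): 0101101010

Answer: never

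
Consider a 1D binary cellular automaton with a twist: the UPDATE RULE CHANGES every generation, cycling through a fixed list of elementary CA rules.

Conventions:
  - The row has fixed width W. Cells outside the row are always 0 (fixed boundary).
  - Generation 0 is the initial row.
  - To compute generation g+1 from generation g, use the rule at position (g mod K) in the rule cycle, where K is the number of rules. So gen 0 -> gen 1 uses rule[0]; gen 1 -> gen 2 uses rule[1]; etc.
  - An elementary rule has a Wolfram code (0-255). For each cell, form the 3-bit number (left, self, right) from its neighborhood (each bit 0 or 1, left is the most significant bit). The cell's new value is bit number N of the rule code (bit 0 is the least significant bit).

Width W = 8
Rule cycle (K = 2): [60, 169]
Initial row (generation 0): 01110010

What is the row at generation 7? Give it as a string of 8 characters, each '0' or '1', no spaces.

Gen 0: 01110010
Gen 1 (rule 60): 01001011
Gen 2 (rule 169): 00000110
Gen 3 (rule 60): 00000101
Gen 4 (rule 169): 11110010
Gen 5 (rule 60): 10001011
Gen 6 (rule 169): 00100110
Gen 7 (rule 60): 00110101

Answer: 00110101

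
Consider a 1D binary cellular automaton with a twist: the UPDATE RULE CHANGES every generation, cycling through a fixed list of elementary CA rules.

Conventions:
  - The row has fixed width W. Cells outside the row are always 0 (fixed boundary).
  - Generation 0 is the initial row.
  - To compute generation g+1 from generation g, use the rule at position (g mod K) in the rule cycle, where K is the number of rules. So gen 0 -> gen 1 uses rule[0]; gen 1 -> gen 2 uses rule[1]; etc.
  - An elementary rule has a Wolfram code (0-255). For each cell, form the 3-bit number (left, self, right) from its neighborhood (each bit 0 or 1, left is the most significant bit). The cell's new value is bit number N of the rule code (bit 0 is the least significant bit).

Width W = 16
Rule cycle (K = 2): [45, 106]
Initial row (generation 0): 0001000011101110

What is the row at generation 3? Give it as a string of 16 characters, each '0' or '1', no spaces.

Answer: 1001100000100011

Derivation:
Gen 0: 0001000011101110
Gen 1 (rule 45): 1101011010011000
Gen 2 (rule 106): 1110111100111000
Gen 3 (rule 45): 1001100000100011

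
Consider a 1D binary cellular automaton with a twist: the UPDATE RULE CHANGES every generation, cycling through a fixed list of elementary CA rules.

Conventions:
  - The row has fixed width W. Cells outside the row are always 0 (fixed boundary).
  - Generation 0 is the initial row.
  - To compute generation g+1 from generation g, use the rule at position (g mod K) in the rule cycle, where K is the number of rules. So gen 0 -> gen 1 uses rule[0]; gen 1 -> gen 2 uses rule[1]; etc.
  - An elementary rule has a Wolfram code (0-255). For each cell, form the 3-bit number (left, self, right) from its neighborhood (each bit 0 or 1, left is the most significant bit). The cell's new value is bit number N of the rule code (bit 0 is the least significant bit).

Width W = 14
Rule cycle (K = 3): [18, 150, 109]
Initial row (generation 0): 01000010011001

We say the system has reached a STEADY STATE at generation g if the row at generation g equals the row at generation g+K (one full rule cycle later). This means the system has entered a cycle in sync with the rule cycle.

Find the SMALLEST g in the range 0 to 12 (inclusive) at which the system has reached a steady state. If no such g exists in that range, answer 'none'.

Answer: 4

Derivation:
Gen 0: 01000010011001
Gen 1 (rule 18): 10100101100110
Gen 2 (rule 150): 10111100011001
Gen 3 (rule 109): 11100101011001
Gen 4 (rule 18): 00011000000110
Gen 5 (rule 150): 00100100001001
Gen 6 (rule 109): 10100101101001
Gen 7 (rule 18): 00011000000110
Gen 8 (rule 150): 00100100001001
Gen 9 (rule 109): 10100101101001
Gen 10 (rule 18): 00011000000110
Gen 11 (rule 150): 00100100001001
Gen 12 (rule 109): 10100101101001
Gen 13 (rule 18): 00011000000110
Gen 14 (rule 150): 00100100001001
Gen 15 (rule 109): 10100101101001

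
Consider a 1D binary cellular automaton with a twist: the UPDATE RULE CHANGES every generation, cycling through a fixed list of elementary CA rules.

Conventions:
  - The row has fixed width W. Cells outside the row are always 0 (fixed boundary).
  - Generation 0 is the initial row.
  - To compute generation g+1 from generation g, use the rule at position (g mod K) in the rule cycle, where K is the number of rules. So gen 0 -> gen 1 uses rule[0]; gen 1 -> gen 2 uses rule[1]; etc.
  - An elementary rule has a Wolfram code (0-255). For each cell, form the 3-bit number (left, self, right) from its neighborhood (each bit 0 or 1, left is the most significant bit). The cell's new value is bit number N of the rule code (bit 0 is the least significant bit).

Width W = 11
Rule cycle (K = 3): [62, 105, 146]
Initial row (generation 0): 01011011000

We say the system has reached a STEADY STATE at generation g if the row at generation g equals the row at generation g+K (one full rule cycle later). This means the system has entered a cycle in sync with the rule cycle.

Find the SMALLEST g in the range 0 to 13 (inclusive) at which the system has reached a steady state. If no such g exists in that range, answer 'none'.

Answer: none

Derivation:
Gen 0: 01011011000
Gen 1 (rule 62): 11110110100
Gen 2 (rule 105): 10011111001
Gen 3 (rule 146): 01101110110
Gen 4 (rule 62): 11011001101
Gen 5 (rule 105): 11111001110
Gen 6 (rule 146): 01110110101
Gen 7 (rule 62): 11001101111
Gen 8 (rule 105): 11001111001
Gen 9 (rule 146): 00110110110
Gen 10 (rule 62): 01101101101
Gen 11 (rule 105): 01111111110
Gen 12 (rule 146): 10111111101
Gen 13 (rule 62): 11100000011
Gen 14 (rule 105): 10101111011
Gen 15 (rule 146): 00000110000
Gen 16 (rule 62): 00001101000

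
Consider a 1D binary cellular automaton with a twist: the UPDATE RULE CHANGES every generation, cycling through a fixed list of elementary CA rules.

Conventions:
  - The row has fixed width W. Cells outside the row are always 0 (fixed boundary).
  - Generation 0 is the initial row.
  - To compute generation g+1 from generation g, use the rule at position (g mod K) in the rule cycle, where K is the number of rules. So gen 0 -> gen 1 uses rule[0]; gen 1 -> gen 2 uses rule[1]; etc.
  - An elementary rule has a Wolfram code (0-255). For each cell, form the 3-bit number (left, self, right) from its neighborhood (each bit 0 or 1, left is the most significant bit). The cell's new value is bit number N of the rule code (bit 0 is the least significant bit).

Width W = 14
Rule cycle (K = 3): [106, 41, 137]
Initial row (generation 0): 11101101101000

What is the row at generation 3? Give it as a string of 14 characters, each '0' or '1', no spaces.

Answer: 01001111110110

Derivation:
Gen 0: 11101101101000
Gen 1 (rule 106): 10111111110000
Gen 2 (rule 41): 01100000000111
Gen 3 (rule 137): 01001111110110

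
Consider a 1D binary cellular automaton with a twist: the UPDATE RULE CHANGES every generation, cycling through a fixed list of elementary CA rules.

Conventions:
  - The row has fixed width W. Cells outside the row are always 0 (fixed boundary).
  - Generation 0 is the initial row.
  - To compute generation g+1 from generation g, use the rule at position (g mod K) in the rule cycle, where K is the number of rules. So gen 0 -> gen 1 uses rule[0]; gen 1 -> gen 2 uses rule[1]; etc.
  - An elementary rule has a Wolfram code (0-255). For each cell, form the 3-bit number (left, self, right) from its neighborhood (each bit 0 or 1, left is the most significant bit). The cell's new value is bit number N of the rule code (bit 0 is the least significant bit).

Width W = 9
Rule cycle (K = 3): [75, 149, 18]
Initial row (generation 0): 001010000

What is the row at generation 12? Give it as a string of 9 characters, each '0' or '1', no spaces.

Gen 0: 001010000
Gen 1 (rule 75): 110000111
Gen 2 (rule 149): 001110010
Gen 3 (rule 18): 010001101
Gen 4 (rule 75): 100111100
Gen 5 (rule 149): 110011011
Gen 6 (rule 18): 001100000
Gen 7 (rule 75): 111101111
Gen 8 (rule 149): 011000110
Gen 9 (rule 18): 100101001
Gen 10 (rule 75): 001000010
Gen 11 (rule 149): 101111011
Gen 12 (rule 18): 000000000

Answer: 000000000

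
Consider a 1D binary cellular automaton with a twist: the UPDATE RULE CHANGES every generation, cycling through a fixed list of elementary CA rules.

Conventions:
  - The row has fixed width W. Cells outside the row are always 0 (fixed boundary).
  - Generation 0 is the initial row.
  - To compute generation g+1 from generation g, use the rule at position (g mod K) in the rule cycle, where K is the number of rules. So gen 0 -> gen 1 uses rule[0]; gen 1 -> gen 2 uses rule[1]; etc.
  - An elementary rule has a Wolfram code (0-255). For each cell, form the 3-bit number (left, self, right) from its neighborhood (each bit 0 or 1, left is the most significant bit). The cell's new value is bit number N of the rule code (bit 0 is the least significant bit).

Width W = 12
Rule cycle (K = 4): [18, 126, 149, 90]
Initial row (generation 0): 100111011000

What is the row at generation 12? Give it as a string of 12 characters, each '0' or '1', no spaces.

Gen 0: 100111011000
Gen 1 (rule 18): 011000000100
Gen 2 (rule 126): 111100001110
Gen 3 (rule 149): 011011100101
Gen 4 (rule 90): 111010111000
Gen 5 (rule 18): 000000000100
Gen 6 (rule 126): 000000001110
Gen 7 (rule 149): 111111100101
Gen 8 (rule 90): 100000111000
Gen 9 (rule 18): 010001000100
Gen 10 (rule 126): 111011101110
Gen 11 (rule 149): 010001000101
Gen 12 (rule 90): 101010101000

Answer: 101010101000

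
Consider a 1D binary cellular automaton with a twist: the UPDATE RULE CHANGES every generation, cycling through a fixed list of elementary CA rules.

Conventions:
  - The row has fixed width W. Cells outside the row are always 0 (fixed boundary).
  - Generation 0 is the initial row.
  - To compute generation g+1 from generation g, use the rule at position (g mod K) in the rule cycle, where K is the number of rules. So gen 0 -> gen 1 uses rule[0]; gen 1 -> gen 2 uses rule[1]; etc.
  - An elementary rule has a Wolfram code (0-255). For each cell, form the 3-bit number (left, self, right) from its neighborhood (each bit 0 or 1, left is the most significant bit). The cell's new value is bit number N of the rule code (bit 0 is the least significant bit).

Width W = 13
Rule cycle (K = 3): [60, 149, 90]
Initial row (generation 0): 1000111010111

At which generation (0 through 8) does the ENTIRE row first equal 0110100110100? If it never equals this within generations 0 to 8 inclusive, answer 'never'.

Answer: never

Derivation:
Gen 0: 1000111010111
Gen 1 (rule 60): 1100100111100
Gen 2 (rule 149): 0010110011011
Gen 3 (rule 90): 0100111111011
Gen 4 (rule 60): 0110100000110
Gen 5 (rule 149): 0000111110001
Gen 6 (rule 90): 0001100011010
Gen 7 (rule 60): 0001010010111
Gen 8 (rule 149): 1101011010010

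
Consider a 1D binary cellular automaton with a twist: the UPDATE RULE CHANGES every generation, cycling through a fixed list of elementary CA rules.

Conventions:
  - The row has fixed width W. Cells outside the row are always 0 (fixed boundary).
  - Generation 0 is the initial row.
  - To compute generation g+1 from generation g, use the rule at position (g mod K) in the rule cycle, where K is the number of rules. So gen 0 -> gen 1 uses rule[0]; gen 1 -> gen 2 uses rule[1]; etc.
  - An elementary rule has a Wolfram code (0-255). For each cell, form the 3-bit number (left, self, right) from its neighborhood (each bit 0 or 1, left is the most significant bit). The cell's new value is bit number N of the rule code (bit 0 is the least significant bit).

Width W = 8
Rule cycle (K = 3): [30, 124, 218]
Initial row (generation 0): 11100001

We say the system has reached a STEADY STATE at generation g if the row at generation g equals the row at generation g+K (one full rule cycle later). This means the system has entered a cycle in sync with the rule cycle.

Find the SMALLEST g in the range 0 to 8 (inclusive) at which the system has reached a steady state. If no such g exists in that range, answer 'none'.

Gen 0: 11100001
Gen 1 (rule 30): 10010011
Gen 2 (rule 124): 11011011
Gen 3 (rule 218): 11011011
Gen 4 (rule 30): 10010010
Gen 5 (rule 124): 11011011
Gen 6 (rule 218): 11011011
Gen 7 (rule 30): 10010010
Gen 8 (rule 124): 11011011
Gen 9 (rule 218): 11011011
Gen 10 (rule 30): 10010010
Gen 11 (rule 124): 11011011

Answer: 2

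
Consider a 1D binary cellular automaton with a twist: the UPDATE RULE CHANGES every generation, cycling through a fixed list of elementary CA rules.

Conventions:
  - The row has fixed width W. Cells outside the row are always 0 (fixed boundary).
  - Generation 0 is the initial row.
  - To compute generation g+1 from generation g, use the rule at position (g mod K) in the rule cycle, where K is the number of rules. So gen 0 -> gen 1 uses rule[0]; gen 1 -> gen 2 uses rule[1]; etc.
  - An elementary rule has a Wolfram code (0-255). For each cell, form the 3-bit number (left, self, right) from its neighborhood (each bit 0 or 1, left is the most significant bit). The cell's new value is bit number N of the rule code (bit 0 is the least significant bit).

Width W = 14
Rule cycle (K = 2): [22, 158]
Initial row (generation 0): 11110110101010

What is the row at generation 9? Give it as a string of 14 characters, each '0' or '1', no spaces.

Gen 0: 11110110101010
Gen 1 (rule 22): 00000000101011
Gen 2 (rule 158): 00000001101010
Gen 3 (rule 22): 00000010001011
Gen 4 (rule 158): 00000111011010
Gen 5 (rule 22): 00001000000011
Gen 6 (rule 158): 00011100000110
Gen 7 (rule 22): 00100010001001
Gen 8 (rule 158): 01110111011111
Gen 9 (rule 22): 10000000000000

Answer: 10000000000000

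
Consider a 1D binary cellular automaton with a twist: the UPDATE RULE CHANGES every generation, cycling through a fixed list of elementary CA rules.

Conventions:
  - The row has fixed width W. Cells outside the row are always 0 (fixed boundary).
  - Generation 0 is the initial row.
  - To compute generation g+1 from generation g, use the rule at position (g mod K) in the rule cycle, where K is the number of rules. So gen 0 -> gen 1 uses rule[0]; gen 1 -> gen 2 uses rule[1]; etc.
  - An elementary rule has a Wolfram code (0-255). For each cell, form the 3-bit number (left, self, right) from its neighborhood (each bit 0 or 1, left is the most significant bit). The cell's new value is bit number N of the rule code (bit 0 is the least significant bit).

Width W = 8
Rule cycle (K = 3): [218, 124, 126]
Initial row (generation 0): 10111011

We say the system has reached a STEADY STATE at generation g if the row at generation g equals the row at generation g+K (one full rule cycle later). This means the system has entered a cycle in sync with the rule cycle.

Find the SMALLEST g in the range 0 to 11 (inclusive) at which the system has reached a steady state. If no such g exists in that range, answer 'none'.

Answer: 7

Derivation:
Gen 0: 10111011
Gen 1 (rule 218): 00111011
Gen 2 (rule 124): 00101111
Gen 3 (rule 126): 01111001
Gen 4 (rule 218): 11111110
Gen 5 (rule 124): 10000011
Gen 6 (rule 126): 11000111
Gen 7 (rule 218): 11101111
Gen 8 (rule 124): 10111001
Gen 9 (rule 126): 11101111
Gen 10 (rule 218): 11101111
Gen 11 (rule 124): 10111001
Gen 12 (rule 126): 11101111
Gen 13 (rule 218): 11101111
Gen 14 (rule 124): 10111001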